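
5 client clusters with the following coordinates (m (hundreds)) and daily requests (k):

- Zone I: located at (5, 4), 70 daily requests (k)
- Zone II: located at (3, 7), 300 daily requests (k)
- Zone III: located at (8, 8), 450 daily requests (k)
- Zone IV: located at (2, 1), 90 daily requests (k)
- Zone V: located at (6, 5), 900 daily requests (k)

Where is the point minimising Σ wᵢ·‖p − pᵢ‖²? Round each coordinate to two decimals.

(5.76, 5.84)

The minimiser of Σwᵢ‖p−pᵢ‖² is the weighted centroid p* = (Σwᵢpᵢ)/(Σwᵢ).
Σwᵢ = 1810.
Σwᵢxᵢ = 70·5 + 300·3 + 450·8 + 90·2 + 900·6 = 10430.
Σwᵢyᵢ = 70·4 + 300·7 + 450·8 + 90·1 + 900·5 = 10570.
x* = 10430/1810 = 5.76, y* = 10570/1810 = 5.84.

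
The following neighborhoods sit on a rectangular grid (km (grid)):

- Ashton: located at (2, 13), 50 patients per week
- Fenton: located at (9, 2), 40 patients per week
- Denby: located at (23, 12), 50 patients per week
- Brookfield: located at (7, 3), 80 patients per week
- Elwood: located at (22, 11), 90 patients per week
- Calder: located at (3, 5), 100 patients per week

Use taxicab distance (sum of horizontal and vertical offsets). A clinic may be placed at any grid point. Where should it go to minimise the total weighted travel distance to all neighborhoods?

(7, 5)

Manhattan distance separates: Σwᵢ(|x−xᵢ|+|y−yᵢ|) = Σwᵢ|x−xᵢ| + Σwᵢ|y−yᵢ|, so x and y are optimised independently as 1-D weighted medians.
Total weight W = 410; half = 205.
x-coordinate, sorted with cumulative weight:
  x=2 (Ashton, w=50) cum 50
  x=3 (Calder, w=100) cum 150
  x=7 (Brookfield, w=80) cum 230  ← median
  x=9 (Fenton, w=40) cum 270
  x=22 (Elwood, w=90) cum 360
  x=23 (Denby, w=50) cum 410
⇒ x* = 7
y-coordinate, sorted with cumulative weight:
  y=2 (Fenton, w=40) cum 40
  y=3 (Brookfield, w=80) cum 120
  y=5 (Calder, w=100) cum 220  ← median
  y=11 (Elwood, w=90) cum 310
  y=12 (Denby, w=50) cum 360
  y=13 (Ashton, w=50) cum 410
⇒ y* = 5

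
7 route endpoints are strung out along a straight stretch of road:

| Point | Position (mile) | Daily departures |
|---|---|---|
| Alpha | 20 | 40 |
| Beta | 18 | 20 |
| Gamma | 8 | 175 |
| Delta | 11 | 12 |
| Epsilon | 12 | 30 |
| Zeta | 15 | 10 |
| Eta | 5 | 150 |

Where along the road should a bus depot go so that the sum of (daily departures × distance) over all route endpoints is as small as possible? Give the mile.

x = 8

For a sum of weighted absolute distances on a line, the optimum is the weighted median (not the mean). Total weight W = 437; half-weight = 218.5.
Sort by position and accumulate weight:
  mile 5 (Eta, w=150) → cum 150
  mile 8 (Gamma, w=175) → cum 325  ≥ 218.5 → median here
  mile 11 (Delta, w=12) → cum 337
  mile 12 (Epsilon, w=30) → cum 367
  mile 15 (Zeta, w=10) → cum 377
  mile 18 (Beta, w=20) → cum 397
  mile 20 (Alpha, w=40) → cum 437
Optimal location: mile 8.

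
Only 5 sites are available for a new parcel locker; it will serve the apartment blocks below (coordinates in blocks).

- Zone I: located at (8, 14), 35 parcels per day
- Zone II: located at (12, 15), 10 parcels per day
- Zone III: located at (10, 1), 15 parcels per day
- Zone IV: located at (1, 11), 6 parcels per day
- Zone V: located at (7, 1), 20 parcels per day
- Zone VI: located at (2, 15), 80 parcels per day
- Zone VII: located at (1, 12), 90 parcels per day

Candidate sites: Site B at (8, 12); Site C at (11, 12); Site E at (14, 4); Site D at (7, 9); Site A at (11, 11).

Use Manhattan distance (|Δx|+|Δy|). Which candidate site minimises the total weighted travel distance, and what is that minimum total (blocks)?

Total weighted distance at each candidate:
  Site B (8, 12): total = 1973
  Site C (11, 12): total = 2621
  Site E (14, 4): total = 4845
  Site D (7, 9): total = 2383
  Site A (11, 11): total = 2795
Minimum is at Site B with total 1973 blocks.

Site B, total 1973 blocks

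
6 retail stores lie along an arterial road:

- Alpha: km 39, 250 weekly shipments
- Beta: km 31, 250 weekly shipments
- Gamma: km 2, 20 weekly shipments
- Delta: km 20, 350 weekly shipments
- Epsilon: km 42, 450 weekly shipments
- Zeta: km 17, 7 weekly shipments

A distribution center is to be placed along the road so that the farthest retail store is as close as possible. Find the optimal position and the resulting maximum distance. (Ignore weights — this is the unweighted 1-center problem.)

location 22, max distance 20

The 1-center on a line is the midpoint of the two extreme points: leftmost at 2, rightmost at 42.
Optimal location = (2 + 42)/2 = 22; maximum distance = (42 − 2)/2 = 20.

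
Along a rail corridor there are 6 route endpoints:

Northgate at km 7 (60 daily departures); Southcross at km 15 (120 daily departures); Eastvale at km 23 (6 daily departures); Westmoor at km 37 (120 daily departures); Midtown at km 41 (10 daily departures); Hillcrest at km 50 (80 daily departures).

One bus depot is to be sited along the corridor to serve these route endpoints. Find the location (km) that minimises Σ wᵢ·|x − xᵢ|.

For a sum of weighted absolute distances on a line, the optimum is the weighted median (not the mean). Total weight W = 396; half-weight = 198.
Sort by position and accumulate weight:
  km 7 (Northgate, w=60) → cum 60
  km 15 (Southcross, w=120) → cum 180
  km 23 (Eastvale, w=6) → cum 186
  km 37 (Westmoor, w=120) → cum 306  ≥ 198 → median here
  km 41 (Midtown, w=10) → cum 316
  km 50 (Hillcrest, w=80) → cum 396
Optimal location: km 37.

x = 37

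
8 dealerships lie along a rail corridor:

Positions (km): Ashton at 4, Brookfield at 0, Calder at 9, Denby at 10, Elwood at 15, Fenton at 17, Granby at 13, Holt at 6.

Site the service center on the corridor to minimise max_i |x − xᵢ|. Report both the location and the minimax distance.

The 1-center on a line is the midpoint of the two extreme points: leftmost at 0, rightmost at 17.
Optimal location = (0 + 17)/2 = 8.5; maximum distance = (17 − 0)/2 = 8.5.

location 8.5, max distance 8.5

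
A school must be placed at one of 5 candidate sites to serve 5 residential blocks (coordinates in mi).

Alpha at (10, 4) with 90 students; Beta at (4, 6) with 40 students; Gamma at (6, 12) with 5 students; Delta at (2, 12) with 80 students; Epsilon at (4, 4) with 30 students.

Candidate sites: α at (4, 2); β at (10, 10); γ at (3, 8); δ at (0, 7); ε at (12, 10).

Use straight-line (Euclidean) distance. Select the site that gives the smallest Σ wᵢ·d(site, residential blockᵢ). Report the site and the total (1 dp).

Total weighted distance at each candidate:
  α (4, 2): total = 1656.0
  β (10, 10): total = 1765.1
  γ (3, 8): total = 1293.6
  δ (0, 7): total = 1724.4
  ε (12, 10): total = 2074.4
Minimum is at γ with total 1293.6 mi.

γ, total 1293.6 mi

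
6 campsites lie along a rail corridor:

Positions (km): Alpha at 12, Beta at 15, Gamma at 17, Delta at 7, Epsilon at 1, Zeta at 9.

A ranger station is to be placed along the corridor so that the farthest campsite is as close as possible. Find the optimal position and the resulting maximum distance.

location 9, max distance 8

The 1-center on a line is the midpoint of the two extreme points: leftmost at 1, rightmost at 17.
Optimal location = (1 + 17)/2 = 9; maximum distance = (17 − 1)/2 = 8.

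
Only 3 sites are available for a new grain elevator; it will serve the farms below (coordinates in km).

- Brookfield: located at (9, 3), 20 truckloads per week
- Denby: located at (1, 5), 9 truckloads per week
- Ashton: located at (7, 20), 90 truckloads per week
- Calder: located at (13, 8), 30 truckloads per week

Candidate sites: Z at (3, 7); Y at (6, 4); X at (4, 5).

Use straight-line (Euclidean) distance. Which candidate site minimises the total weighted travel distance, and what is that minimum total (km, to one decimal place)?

Z, total 1695.3 km

Total weighted distance at each candidate:
  Z (3, 7): total = 1695.3
  Y (6, 4): total = 1793.8
  X (4, 5): total = 1796.0
Minimum is at Z with total 1695.3 km.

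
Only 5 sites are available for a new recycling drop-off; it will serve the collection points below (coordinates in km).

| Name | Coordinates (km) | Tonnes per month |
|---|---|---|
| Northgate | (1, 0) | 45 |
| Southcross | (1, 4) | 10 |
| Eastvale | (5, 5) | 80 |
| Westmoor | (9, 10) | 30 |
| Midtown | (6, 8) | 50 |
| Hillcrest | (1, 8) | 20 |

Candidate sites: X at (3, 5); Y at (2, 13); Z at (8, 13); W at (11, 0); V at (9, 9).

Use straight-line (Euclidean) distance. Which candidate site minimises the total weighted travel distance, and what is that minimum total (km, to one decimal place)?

Total weighted distance at each candidate:
  X (3, 5): total = 943.2
  Y (2, 13): total = 2011.4
  Z (8, 13): total = 1998.1
  W (11, 0): total = 2216.3
  V (9, 9): total = 1438.1
Minimum is at X with total 943.2 km.

X, total 943.2 km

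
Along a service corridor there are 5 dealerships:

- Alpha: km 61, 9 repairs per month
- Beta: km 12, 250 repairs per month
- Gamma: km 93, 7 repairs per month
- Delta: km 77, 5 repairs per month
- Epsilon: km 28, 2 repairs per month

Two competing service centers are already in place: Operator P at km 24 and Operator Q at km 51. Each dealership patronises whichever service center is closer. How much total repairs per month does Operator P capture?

The indifferent point is the midpoint (24+51)/2 = 37.5; dealerships left of it (closer to Operator P at 24) go to Operator P, those right go to Operator Q.
  Beta at 12 (w=250) → Operator P
  Epsilon at 28 (w=2) → Operator P
  Alpha at 61 (w=9) → Operator Q
  Delta at 77 (w=5) → Operator Q
  Gamma at 93 (w=7) → Operator Q
Operator P captures 252; Operator Q captures 21.

252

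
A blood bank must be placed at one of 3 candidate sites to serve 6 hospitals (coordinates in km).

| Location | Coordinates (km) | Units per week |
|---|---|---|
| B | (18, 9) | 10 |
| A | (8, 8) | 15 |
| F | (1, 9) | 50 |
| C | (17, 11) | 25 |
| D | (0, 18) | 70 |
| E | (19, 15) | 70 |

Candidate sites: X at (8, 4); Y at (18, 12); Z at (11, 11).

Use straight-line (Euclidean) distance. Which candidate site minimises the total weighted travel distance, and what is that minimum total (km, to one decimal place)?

Total weighted distance at each candidate:
  X (8, 4): total = 3104.6
  Y (18, 12): total = 2639.6
  Z (11, 11): total = 2335.1
Minimum is at Z with total 2335.1 km.

Z, total 2335.1 km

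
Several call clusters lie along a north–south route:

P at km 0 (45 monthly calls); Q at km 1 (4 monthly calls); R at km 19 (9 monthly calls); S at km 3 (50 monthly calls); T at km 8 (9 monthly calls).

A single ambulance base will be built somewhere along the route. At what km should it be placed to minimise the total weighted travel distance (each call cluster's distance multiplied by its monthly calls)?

x = 3

For a sum of weighted absolute distances on a line, the optimum is the weighted median (not the mean). Total weight W = 117; half-weight = 58.5.
Sort by position and accumulate weight:
  km 0 (P, w=45) → cum 45
  km 1 (Q, w=4) → cum 49
  km 3 (S, w=50) → cum 99  ≥ 58.5 → median here
  km 8 (T, w=9) → cum 108
  km 19 (R, w=9) → cum 117
Optimal location: km 3.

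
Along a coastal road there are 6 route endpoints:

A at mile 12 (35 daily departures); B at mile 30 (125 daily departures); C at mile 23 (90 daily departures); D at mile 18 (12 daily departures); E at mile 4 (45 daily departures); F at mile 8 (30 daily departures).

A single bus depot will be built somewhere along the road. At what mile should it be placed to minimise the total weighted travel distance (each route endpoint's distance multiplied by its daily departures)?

x = 23

For a sum of weighted absolute distances on a line, the optimum is the weighted median (not the mean). Total weight W = 337; half-weight = 168.5.
Sort by position and accumulate weight:
  mile 4 (E, w=45) → cum 45
  mile 8 (F, w=30) → cum 75
  mile 12 (A, w=35) → cum 110
  mile 18 (D, w=12) → cum 122
  mile 23 (C, w=90) → cum 212  ≥ 168.5 → median here
  mile 30 (B, w=125) → cum 337
Optimal location: mile 23.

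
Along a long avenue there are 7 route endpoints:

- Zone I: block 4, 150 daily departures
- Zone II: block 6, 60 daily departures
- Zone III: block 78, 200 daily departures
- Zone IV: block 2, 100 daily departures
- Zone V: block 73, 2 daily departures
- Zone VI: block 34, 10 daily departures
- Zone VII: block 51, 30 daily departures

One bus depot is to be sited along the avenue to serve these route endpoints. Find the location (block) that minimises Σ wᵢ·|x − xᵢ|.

For a sum of weighted absolute distances on a line, the optimum is the weighted median (not the mean). Total weight W = 552; half-weight = 276.
Sort by position and accumulate weight:
  block 2 (Zone IV, w=100) → cum 100
  block 4 (Zone I, w=150) → cum 250
  block 6 (Zone II, w=60) → cum 310  ≥ 276 → median here
  block 34 (Zone VI, w=10) → cum 320
  block 51 (Zone VII, w=30) → cum 350
  block 73 (Zone V, w=2) → cum 352
  block 78 (Zone III, w=200) → cum 552
Optimal location: block 6.

x = 6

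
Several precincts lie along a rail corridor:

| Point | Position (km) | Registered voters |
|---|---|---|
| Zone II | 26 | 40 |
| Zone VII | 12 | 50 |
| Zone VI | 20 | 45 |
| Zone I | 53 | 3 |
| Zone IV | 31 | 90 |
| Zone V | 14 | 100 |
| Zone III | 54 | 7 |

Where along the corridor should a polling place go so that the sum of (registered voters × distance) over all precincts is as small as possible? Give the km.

x = 20

For a sum of weighted absolute distances on a line, the optimum is the weighted median (not the mean). Total weight W = 335; half-weight = 167.5.
Sort by position and accumulate weight:
  km 12 (Zone VII, w=50) → cum 50
  km 14 (Zone V, w=100) → cum 150
  km 20 (Zone VI, w=45) → cum 195  ≥ 167.5 → median here
  km 26 (Zone II, w=40) → cum 235
  km 31 (Zone IV, w=90) → cum 325
  km 53 (Zone I, w=3) → cum 328
  km 54 (Zone III, w=7) → cum 335
Optimal location: km 20.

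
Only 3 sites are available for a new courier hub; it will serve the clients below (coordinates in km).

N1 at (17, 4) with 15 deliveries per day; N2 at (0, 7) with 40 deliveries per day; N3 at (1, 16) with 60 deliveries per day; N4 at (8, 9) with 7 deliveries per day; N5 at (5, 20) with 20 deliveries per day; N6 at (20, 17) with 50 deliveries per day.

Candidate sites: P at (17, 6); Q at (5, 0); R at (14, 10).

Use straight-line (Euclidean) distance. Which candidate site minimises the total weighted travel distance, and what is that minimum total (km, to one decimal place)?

R, total 2305.0 km

Total weighted distance at each candidate:
  P (17, 6): total = 2848.5
  Q (5, 0): total = 3123.4
  R (14, 10): total = 2305.0
Minimum is at R with total 2305.0 km.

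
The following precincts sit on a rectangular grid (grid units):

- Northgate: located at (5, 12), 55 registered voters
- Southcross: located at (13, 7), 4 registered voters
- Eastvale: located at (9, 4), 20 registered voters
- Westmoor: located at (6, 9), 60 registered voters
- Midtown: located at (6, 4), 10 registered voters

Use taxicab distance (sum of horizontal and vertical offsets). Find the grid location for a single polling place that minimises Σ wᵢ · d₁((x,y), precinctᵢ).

(6, 9)

Manhattan distance separates: Σwᵢ(|x−xᵢ|+|y−yᵢ|) = Σwᵢ|x−xᵢ| + Σwᵢ|y−yᵢ|, so x and y are optimised independently as 1-D weighted medians.
Total weight W = 149; half = 74.5.
x-coordinate, sorted with cumulative weight:
  x=5 (Northgate, w=55) cum 55
  x=6 (Westmoor, w=60) cum 115  ← median
  x=6 (Midtown, w=10) cum 125
  x=9 (Eastvale, w=20) cum 145
  x=13 (Southcross, w=4) cum 149
⇒ x* = 6
y-coordinate, sorted with cumulative weight:
  y=4 (Eastvale, w=20) cum 20
  y=4 (Midtown, w=10) cum 30
  y=7 (Southcross, w=4) cum 34
  y=9 (Westmoor, w=60) cum 94  ← median
  y=12 (Northgate, w=55) cum 149
⇒ y* = 9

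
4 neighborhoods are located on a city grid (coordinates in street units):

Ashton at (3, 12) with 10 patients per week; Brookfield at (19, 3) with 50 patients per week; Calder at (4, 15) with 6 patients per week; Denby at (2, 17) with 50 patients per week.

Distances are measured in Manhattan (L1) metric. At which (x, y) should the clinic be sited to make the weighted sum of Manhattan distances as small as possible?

Manhattan distance separates: Σwᵢ(|x−xᵢ|+|y−yᵢ|) = Σwᵢ|x−xᵢ| + Σwᵢ|y−yᵢ|, so x and y are optimised independently as 1-D weighted medians.
Total weight W = 116; half = 58.
x-coordinate, sorted with cumulative weight:
  x=2 (Denby, w=50) cum 50
  x=3 (Ashton, w=10) cum 60  ← median
  x=4 (Calder, w=6) cum 66
  x=19 (Brookfield, w=50) cum 116
⇒ x* = 3
y-coordinate, sorted with cumulative weight:
  y=3 (Brookfield, w=50) cum 50
  y=12 (Ashton, w=10) cum 60  ← median
  y=15 (Calder, w=6) cum 66
  y=17 (Denby, w=50) cum 116
⇒ y* = 12

(3, 12)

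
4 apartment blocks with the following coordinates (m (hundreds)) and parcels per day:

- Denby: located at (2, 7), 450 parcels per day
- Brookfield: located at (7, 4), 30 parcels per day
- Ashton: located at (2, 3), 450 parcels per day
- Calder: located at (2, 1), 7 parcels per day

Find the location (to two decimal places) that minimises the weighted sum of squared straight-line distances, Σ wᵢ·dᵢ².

The minimiser of Σwᵢ‖p−pᵢ‖² is the weighted centroid p* = (Σwᵢpᵢ)/(Σwᵢ).
Σwᵢ = 937.
Σwᵢxᵢ = 450·2 + 30·7 + 450·2 + 7·2 = 2024.
Σwᵢyᵢ = 450·7 + 30·4 + 450·3 + 7·1 = 4627.
x* = 2024/937 = 2.16, y* = 4627/937 = 4.94.

(2.16, 4.94)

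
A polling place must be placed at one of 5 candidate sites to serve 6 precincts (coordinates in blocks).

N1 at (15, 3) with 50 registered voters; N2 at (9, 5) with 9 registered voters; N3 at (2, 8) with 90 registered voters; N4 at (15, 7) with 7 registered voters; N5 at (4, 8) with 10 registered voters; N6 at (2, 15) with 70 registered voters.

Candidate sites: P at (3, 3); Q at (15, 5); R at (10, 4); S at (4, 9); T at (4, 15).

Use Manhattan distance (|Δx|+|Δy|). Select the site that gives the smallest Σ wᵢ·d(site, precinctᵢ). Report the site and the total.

S, total 1862 blocks

Total weighted distance at each candidate:
  P (3, 3): total = 2294
  Q (15, 5): total = 3358
  R (10, 4): total = 2884
  S (4, 9): total = 1862
  T (4, 15): total = 2438
Minimum is at S with total 1862 blocks.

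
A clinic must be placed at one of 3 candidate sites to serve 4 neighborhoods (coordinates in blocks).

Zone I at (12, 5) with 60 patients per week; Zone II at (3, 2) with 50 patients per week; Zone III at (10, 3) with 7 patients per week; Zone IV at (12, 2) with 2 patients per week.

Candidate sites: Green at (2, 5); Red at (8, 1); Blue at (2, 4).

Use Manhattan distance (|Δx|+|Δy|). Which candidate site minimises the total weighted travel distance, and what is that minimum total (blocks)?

Total weighted distance at each candidate:
  Green (2, 5): total = 896
  Red (8, 1): total = 818
  Blue (2, 4): total = 897
Minimum is at Red with total 818 blocks.

Red, total 818 blocks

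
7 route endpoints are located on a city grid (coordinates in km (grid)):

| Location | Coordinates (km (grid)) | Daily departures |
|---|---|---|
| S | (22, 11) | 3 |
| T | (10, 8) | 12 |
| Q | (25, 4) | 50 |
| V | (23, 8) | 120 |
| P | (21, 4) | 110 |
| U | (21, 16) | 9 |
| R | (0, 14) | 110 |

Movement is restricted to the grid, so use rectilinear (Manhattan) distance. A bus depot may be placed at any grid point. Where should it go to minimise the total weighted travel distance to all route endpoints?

(21, 8)

Manhattan distance separates: Σwᵢ(|x−xᵢ|+|y−yᵢ|) = Σwᵢ|x−xᵢ| + Σwᵢ|y−yᵢ|, so x and y are optimised independently as 1-D weighted medians.
Total weight W = 414; half = 207.
x-coordinate, sorted with cumulative weight:
  x=0 (R, w=110) cum 110
  x=10 (T, w=12) cum 122
  x=21 (P, w=110) cum 232  ← median
  x=21 (U, w=9) cum 241
  x=22 (S, w=3) cum 244
  x=23 (V, w=120) cum 364
  x=25 (Q, w=50) cum 414
⇒ x* = 21
y-coordinate, sorted with cumulative weight:
  y=4 (Q, w=50) cum 50
  y=4 (P, w=110) cum 160
  y=8 (T, w=12) cum 172
  y=8 (V, w=120) cum 292  ← median
  y=11 (S, w=3) cum 295
  y=14 (R, w=110) cum 405
  y=16 (U, w=9) cum 414
⇒ y* = 8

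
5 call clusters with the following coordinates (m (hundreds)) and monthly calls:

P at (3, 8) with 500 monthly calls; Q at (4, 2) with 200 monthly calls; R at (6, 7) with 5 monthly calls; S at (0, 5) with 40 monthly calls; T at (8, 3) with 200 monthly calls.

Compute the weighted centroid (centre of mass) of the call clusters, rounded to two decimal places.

(4.16, 5.54)

The minimiser of Σwᵢ‖p−pᵢ‖² is the weighted centroid p* = (Σwᵢpᵢ)/(Σwᵢ).
Σwᵢ = 945.
Σwᵢxᵢ = 500·3 + 200·4 + 5·6 + 40·0 + 200·8 = 3930.
Σwᵢyᵢ = 500·8 + 200·2 + 5·7 + 40·5 + 200·3 = 5235.
x* = 3930/945 = 4.16, y* = 5235/945 = 5.54.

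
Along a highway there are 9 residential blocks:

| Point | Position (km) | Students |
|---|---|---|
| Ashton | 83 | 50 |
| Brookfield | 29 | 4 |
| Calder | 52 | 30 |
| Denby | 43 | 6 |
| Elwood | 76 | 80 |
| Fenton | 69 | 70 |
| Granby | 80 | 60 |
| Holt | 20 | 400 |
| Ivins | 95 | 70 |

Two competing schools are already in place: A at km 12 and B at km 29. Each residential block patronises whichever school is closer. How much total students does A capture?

400

The indifferent point is the midpoint (12+29)/2 = 20.5; residential blocks left of it (closer to A at 12) go to A, those right go to B.
  Holt at 20 (w=400) → A
  Brookfield at 29 (w=4) → B
  Denby at 43 (w=6) → B
  Calder at 52 (w=30) → B
  Fenton at 69 (w=70) → B
  Elwood at 76 (w=80) → B
  Granby at 80 (w=60) → B
  Ashton at 83 (w=50) → B
  Ivins at 95 (w=70) → B
A captures 400; B captures 370.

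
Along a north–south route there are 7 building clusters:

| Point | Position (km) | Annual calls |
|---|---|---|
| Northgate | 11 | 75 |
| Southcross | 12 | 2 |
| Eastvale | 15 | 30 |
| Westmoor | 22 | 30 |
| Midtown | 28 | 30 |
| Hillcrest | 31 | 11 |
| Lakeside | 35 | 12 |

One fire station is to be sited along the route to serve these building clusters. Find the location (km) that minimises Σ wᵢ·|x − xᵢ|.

For a sum of weighted absolute distances on a line, the optimum is the weighted median (not the mean). Total weight W = 190; half-weight = 95.
Sort by position and accumulate weight:
  km 11 (Northgate, w=75) → cum 75
  km 12 (Southcross, w=2) → cum 77
  km 15 (Eastvale, w=30) → cum 107  ≥ 95 → median here
  km 22 (Westmoor, w=30) → cum 137
  km 28 (Midtown, w=30) → cum 167
  km 31 (Hillcrest, w=11) → cum 178
  km 35 (Lakeside, w=12) → cum 190
Optimal location: km 15.

x = 15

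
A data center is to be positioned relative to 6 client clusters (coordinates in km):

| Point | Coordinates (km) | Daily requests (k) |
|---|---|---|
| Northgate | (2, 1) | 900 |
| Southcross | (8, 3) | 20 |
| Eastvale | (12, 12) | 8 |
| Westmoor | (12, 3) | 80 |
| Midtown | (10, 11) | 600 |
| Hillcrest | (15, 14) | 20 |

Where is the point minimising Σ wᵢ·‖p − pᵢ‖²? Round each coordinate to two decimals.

(5.72, 5.02)

The minimiser of Σwᵢ‖p−pᵢ‖² is the weighted centroid p* = (Σwᵢpᵢ)/(Σwᵢ).
Σwᵢ = 1628.
Σwᵢxᵢ = 900·2 + 20·8 + 8·12 + 80·12 + 600·10 + 20·15 = 9316.
Σwᵢyᵢ = 900·1 + 20·3 + 8·12 + 80·3 + 600·11 + 20·14 = 8176.
x* = 9316/1628 = 5.72, y* = 8176/1628 = 5.02.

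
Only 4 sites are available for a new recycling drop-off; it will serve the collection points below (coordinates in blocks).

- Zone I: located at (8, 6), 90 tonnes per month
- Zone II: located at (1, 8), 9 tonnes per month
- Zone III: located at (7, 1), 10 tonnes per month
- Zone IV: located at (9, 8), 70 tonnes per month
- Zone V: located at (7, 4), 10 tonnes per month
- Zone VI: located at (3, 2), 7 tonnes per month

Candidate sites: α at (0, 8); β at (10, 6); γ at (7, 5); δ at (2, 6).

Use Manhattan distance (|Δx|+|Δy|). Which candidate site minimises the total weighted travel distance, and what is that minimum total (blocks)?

Total weighted distance at each candidate:
  α (0, 8): total = 1852
  β (10, 6): total = 696
  γ (7, 5): total = 710
  δ (2, 6): total = 1402
Minimum is at β with total 696 blocks.

β, total 696 blocks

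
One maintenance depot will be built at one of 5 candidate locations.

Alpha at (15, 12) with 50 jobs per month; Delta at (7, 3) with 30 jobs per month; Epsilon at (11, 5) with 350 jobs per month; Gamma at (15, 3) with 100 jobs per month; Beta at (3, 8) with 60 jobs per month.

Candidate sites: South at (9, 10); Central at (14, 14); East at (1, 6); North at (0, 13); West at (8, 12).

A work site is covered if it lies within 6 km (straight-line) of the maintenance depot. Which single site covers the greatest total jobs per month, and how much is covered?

South, covering 350

Coverage radius r = 6 km; a point is covered iff (Δx)²+(Δy)² ≤ 6² = 36.
  South (9, 10): covers {Epsilon} → 350
  Central (14, 14): covers {Alpha} → 50
  East (1, 6): covers {Beta} → 60
  North (0, 13): covers {Beta} → 60
  West (8, 12): covers {none} → 0
Maximum coverage at South: 350 jobs per month.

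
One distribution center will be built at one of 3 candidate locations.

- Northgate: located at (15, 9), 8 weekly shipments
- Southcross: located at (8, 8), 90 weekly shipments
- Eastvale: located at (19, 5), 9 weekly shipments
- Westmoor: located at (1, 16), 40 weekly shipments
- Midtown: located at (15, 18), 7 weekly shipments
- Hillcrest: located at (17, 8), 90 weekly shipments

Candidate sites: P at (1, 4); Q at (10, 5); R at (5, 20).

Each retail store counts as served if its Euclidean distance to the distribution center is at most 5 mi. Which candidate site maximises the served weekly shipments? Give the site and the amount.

Coverage radius r = 5 mi; a point is covered iff (Δx)²+(Δy)² ≤ 5² = 25.
  P (1, 4): covers {none} → 0
  Q (10, 5): covers {Southcross} → 90
  R (5, 20): covers {none} → 0
Maximum coverage at Q: 90 weekly shipments.

Q, covering 90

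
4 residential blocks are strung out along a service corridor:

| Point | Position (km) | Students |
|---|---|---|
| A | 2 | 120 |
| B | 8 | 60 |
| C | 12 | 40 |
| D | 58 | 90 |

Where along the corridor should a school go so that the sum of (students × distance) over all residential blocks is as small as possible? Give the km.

For a sum of weighted absolute distances on a line, the optimum is the weighted median (not the mean). Total weight W = 310; half-weight = 155.
Sort by position and accumulate weight:
  km 2 (A, w=120) → cum 120
  km 8 (B, w=60) → cum 180  ≥ 155 → median here
  km 12 (C, w=40) → cum 220
  km 58 (D, w=90) → cum 310
Optimal location: km 8.

x = 8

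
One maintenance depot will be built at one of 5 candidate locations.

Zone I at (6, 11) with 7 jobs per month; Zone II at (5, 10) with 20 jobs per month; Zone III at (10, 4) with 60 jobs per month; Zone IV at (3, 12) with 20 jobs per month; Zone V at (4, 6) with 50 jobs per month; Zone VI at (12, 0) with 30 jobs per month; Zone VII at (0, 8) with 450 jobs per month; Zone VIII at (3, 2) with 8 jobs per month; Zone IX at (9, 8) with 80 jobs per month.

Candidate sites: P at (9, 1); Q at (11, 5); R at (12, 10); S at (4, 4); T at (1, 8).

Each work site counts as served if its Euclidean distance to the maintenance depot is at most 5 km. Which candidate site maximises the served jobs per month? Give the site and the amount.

Coverage radius r = 5 km; a point is covered iff (Δx)²+(Δy)² ≤ 5² = 25.
  P (9, 1): covers {Zone III, Zone VI} → 90
  Q (11, 5): covers {Zone III, Zone IX} → 140
  R (12, 10): covers {Zone IX} → 80
  S (4, 4): covers {Zone V, Zone VIII} → 58
  T (1, 8): covers {Zone II, Zone IV, Zone V, Zone VII} → 540
Maximum coverage at T: 540 jobs per month.

T, covering 540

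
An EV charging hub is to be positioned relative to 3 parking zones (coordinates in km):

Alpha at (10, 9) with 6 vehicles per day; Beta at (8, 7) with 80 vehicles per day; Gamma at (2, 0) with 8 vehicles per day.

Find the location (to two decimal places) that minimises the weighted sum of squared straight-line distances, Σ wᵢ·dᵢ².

The minimiser of Σwᵢ‖p−pᵢ‖² is the weighted centroid p* = (Σwᵢpᵢ)/(Σwᵢ).
Σwᵢ = 94.
Σwᵢxᵢ = 6·10 + 80·8 + 8·2 = 716.
Σwᵢyᵢ = 6·9 + 80·7 + 8·0 = 614.
x* = 716/94 = 7.62, y* = 614/94 = 6.53.

(7.62, 6.53)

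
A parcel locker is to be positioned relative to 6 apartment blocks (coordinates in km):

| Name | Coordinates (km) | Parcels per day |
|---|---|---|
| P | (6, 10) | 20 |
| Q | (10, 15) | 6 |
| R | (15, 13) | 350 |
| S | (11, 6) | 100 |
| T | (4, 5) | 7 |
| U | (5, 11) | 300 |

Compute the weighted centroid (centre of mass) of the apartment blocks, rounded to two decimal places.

The minimiser of Σwᵢ‖p−pᵢ‖² is the weighted centroid p* = (Σwᵢpᵢ)/(Σwᵢ).
Σwᵢ = 783.
Σwᵢxᵢ = 20·6 + 6·10 + 350·15 + 100·11 + 7·4 + 300·5 = 8058.
Σwᵢyᵢ = 20·10 + 6·15 + 350·13 + 100·6 + 7·5 + 300·11 = 8775.
x* = 8058/783 = 10.29, y* = 8775/783 = 11.21.

(10.29, 11.21)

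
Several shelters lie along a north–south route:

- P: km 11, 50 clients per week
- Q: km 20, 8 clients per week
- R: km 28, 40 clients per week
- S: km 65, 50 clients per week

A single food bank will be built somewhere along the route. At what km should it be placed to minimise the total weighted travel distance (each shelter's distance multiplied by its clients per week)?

x = 28

For a sum of weighted absolute distances on a line, the optimum is the weighted median (not the mean). Total weight W = 148; half-weight = 74.
Sort by position and accumulate weight:
  km 11 (P, w=50) → cum 50
  km 20 (Q, w=8) → cum 58
  km 28 (R, w=40) → cum 98  ≥ 74 → median here
  km 65 (S, w=50) → cum 148
Optimal location: km 28.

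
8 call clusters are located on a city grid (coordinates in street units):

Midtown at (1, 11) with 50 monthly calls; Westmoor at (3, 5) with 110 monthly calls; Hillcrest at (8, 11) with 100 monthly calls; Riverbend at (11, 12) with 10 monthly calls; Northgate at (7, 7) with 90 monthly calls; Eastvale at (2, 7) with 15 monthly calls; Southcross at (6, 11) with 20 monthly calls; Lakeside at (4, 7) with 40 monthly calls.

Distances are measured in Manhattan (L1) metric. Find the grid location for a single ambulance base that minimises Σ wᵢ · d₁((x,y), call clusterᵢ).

(6, 7)

Manhattan distance separates: Σwᵢ(|x−xᵢ|+|y−yᵢ|) = Σwᵢ|x−xᵢ| + Σwᵢ|y−yᵢ|, so x and y are optimised independently as 1-D weighted medians.
Total weight W = 435; half = 217.5.
x-coordinate, sorted with cumulative weight:
  x=1 (Midtown, w=50) cum 50
  x=2 (Eastvale, w=15) cum 65
  x=3 (Westmoor, w=110) cum 175
  x=4 (Lakeside, w=40) cum 215
  x=6 (Southcross, w=20) cum 235  ← median
  x=7 (Northgate, w=90) cum 325
  x=8 (Hillcrest, w=100) cum 425
  x=11 (Riverbend, w=10) cum 435
⇒ x* = 6
y-coordinate, sorted with cumulative weight:
  y=5 (Westmoor, w=110) cum 110
  y=7 (Northgate, w=90) cum 200
  y=7 (Eastvale, w=15) cum 215
  y=7 (Lakeside, w=40) cum 255  ← median
  y=11 (Midtown, w=50) cum 305
  y=11 (Hillcrest, w=100) cum 405
  y=11 (Southcross, w=20) cum 425
  y=12 (Riverbend, w=10) cum 435
⇒ y* = 7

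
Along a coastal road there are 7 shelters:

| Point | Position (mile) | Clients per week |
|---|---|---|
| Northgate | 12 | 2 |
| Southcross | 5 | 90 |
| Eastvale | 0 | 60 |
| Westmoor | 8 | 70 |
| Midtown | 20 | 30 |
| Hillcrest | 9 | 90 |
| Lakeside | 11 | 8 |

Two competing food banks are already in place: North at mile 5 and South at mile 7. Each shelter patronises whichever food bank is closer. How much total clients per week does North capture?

The indifferent point is the midpoint (5+7)/2 = 6; shelters left of it (closer to North at 5) go to North, those right go to South.
  Eastvale at 0 (w=60) → North
  Southcross at 5 (w=90) → North
  Westmoor at 8 (w=70) → South
  Hillcrest at 9 (w=90) → South
  Lakeside at 11 (w=8) → South
  Northgate at 12 (w=2) → South
  Midtown at 20 (w=30) → South
North captures 150; South captures 200.

150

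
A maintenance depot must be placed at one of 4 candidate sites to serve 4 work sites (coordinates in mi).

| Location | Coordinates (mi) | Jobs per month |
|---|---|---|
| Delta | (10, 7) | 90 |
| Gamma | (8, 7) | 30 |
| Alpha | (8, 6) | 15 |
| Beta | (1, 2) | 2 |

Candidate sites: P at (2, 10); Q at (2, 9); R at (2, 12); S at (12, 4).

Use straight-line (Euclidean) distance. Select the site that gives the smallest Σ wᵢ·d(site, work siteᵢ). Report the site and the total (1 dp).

Total weighted distance at each candidate:
  P (2, 10): total = 1094.5
  Q (2, 9): total = 1046.7
  R (2, 12): total = 1230.7
  S (12, 4): total = 563.9
Minimum is at S with total 563.9 mi.

S, total 563.9 mi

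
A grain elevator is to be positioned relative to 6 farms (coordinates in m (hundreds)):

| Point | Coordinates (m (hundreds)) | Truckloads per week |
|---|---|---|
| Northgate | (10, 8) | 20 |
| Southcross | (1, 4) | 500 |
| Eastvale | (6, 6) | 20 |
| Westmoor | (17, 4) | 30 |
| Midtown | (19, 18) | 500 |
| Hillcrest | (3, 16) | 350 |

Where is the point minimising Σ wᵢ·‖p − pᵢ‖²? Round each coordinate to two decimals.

(8.37, 11.97)

The minimiser of Σwᵢ‖p−pᵢ‖² is the weighted centroid p* = (Σwᵢpᵢ)/(Σwᵢ).
Σwᵢ = 1420.
Σwᵢxᵢ = 20·10 + 500·1 + 20·6 + 30·17 + 500·19 + 350·3 = 11880.
Σwᵢyᵢ = 20·8 + 500·4 + 20·6 + 30·4 + 500·18 + 350·16 = 17000.
x* = 11880/1420 = 8.37, y* = 17000/1420 = 11.97.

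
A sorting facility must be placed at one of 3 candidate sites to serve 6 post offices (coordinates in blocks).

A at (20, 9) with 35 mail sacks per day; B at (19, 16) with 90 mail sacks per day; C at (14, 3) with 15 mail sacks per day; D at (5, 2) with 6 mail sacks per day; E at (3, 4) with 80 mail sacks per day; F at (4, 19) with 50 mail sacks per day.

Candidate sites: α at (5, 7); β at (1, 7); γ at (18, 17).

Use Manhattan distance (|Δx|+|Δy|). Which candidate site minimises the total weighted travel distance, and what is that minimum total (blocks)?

α, total 3940 blocks

Total weighted distance at each candidate:
  α (5, 7): total = 3940
  β (1, 7): total = 4624
  γ (18, 17): total = 4008
Minimum is at α with total 3940 blocks.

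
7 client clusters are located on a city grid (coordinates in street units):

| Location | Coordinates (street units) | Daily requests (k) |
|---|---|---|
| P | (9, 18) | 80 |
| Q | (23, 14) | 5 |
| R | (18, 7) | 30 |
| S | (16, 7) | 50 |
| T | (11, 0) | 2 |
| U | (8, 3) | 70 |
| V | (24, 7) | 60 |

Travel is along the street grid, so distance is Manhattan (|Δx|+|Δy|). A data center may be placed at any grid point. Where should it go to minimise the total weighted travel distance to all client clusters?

Manhattan distance separates: Σwᵢ(|x−xᵢ|+|y−yᵢ|) = Σwᵢ|x−xᵢ| + Σwᵢ|y−yᵢ|, so x and y are optimised independently as 1-D weighted medians.
Total weight W = 297; half = 148.5.
x-coordinate, sorted with cumulative weight:
  x=8 (U, w=70) cum 70
  x=9 (P, w=80) cum 150  ← median
  x=11 (T, w=2) cum 152
  x=16 (S, w=50) cum 202
  x=18 (R, w=30) cum 232
  x=23 (Q, w=5) cum 237
  x=24 (V, w=60) cum 297
⇒ x* = 9
y-coordinate, sorted with cumulative weight:
  y=0 (T, w=2) cum 2
  y=3 (U, w=70) cum 72
  y=7 (R, w=30) cum 102
  y=7 (S, w=50) cum 152  ← median
  y=7 (V, w=60) cum 212
  y=14 (Q, w=5) cum 217
  y=18 (P, w=80) cum 297
⇒ y* = 7

(9, 7)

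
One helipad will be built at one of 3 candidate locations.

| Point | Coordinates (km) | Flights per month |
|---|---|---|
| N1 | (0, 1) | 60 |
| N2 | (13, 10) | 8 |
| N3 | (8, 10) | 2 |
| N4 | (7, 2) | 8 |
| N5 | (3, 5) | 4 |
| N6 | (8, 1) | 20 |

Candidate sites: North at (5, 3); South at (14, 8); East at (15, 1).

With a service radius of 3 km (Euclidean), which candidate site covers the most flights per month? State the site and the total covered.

North, covering 12

Coverage radius r = 3 km; a point is covered iff (Δx)²+(Δy)² ≤ 3² = 9.
  North (5, 3): covers {N4, N5} → 12
  South (14, 8): covers {N2} → 8
  East (15, 1): covers {none} → 0
Maximum coverage at North: 12 flights per month.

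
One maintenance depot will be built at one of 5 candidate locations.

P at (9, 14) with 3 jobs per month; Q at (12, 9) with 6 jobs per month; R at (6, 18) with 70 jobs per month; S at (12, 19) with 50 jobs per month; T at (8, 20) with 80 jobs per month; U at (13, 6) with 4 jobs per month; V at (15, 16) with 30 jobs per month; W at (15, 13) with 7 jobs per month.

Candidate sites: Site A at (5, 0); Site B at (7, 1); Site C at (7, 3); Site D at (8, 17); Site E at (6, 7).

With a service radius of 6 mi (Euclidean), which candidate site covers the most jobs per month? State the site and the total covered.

Coverage radius r = 6 mi; a point is covered iff (Δx)²+(Δy)² ≤ 6² = 36.
  Site A (5, 0): covers {none} → 0
  Site B (7, 1): covers {none} → 0
  Site C (7, 3): covers {none} → 0
  Site D (8, 17): covers {P, R, S, T} → 203
  Site E (6, 7): covers {none} → 0
Maximum coverage at Site D: 203 jobs per month.

Site D, covering 203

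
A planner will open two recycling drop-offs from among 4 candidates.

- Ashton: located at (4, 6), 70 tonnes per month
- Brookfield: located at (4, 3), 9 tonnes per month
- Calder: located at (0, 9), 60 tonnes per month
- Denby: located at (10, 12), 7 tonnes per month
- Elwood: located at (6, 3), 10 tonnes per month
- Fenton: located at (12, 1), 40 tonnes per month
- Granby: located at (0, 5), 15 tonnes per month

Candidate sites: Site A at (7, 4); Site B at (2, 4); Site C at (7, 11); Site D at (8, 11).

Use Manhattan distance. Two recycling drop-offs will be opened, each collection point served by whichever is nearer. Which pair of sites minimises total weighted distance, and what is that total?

Evaluate every pair (each demand assigned to the nearer of the two):
  {Site A, Site B}: total = 1189
  {Site B, Site D}: total = 1363
  {Site B, Site C}: total = 1370
  {Site A, Site C}: total = 1414
  {Site A, Site D}: total = 1467
  {Site C, Site D}: total = 2065
Best pair: {Site A, Site B} with total 1189.

{Site A, Site B}, total 1189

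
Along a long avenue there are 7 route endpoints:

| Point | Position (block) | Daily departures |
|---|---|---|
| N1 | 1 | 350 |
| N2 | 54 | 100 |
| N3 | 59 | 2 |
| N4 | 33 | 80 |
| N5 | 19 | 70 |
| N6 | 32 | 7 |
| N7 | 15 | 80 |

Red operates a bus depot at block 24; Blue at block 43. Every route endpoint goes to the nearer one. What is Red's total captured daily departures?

587

The indifferent point is the midpoint (24+43)/2 = 33.5; route endpoints left of it (closer to Red at 24) go to Red, those right go to Blue.
  N1 at 1 (w=350) → Red
  N7 at 15 (w=80) → Red
  N5 at 19 (w=70) → Red
  N6 at 32 (w=7) → Red
  N4 at 33 (w=80) → Red
  N2 at 54 (w=100) → Blue
  N3 at 59 (w=2) → Blue
Red captures 587; Blue captures 102.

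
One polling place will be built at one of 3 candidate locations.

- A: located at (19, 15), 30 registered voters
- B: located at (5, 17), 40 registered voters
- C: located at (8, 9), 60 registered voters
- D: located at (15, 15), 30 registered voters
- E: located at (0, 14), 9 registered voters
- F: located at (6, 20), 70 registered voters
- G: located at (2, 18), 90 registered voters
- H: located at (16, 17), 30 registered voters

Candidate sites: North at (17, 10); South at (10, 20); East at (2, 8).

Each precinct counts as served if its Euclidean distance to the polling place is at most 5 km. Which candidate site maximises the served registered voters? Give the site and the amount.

Coverage radius r = 5 km; a point is covered iff (Δx)²+(Δy)² ≤ 5² = 25.
  North (17, 10): covers {none} → 0
  South (10, 20): covers {F} → 70
  East (2, 8): covers {none} → 0
Maximum coverage at South: 70 registered voters.

South, covering 70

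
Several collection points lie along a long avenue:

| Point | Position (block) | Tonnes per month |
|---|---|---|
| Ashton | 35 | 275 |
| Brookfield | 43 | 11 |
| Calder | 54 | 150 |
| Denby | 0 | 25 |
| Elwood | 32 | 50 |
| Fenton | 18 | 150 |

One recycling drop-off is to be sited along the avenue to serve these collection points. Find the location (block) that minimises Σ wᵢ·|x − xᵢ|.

For a sum of weighted absolute distances on a line, the optimum is the weighted median (not the mean). Total weight W = 661; half-weight = 330.5.
Sort by position and accumulate weight:
  block 0 (Denby, w=25) → cum 25
  block 18 (Fenton, w=150) → cum 175
  block 32 (Elwood, w=50) → cum 225
  block 35 (Ashton, w=275) → cum 500  ≥ 330.5 → median here
  block 43 (Brookfield, w=11) → cum 511
  block 54 (Calder, w=150) → cum 661
Optimal location: block 35.

x = 35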